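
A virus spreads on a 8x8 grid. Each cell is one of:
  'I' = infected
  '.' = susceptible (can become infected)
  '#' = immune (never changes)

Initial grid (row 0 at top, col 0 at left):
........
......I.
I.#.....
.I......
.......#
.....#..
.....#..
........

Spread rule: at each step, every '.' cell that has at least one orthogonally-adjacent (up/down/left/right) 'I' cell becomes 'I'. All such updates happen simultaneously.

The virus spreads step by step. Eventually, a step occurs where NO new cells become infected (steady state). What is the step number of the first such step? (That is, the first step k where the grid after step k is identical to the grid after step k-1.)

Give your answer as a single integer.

Step 0 (initial): 3 infected
Step 1: +9 new -> 12 infected
Step 2: +12 new -> 24 infected
Step 3: +14 new -> 38 infected
Step 4: +9 new -> 47 infected
Step 5: +6 new -> 53 infected
Step 6: +4 new -> 57 infected
Step 7: +3 new -> 60 infected
Step 8: +0 new -> 60 infected

Answer: 8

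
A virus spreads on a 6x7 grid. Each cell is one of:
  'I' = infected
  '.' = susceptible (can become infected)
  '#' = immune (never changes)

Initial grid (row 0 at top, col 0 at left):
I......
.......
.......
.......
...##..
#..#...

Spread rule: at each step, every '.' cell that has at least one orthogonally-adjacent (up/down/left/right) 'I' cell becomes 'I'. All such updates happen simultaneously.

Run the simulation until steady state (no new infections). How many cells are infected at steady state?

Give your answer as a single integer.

Answer: 38

Derivation:
Step 0 (initial): 1 infected
Step 1: +2 new -> 3 infected
Step 2: +3 new -> 6 infected
Step 3: +4 new -> 10 infected
Step 4: +5 new -> 15 infected
Step 5: +5 new -> 20 infected
Step 6: +6 new -> 26 infected
Step 7: +4 new -> 30 infected
Step 8: +2 new -> 32 infected
Step 9: +2 new -> 34 infected
Step 10: +2 new -> 36 infected
Step 11: +2 new -> 38 infected
Step 12: +0 new -> 38 infected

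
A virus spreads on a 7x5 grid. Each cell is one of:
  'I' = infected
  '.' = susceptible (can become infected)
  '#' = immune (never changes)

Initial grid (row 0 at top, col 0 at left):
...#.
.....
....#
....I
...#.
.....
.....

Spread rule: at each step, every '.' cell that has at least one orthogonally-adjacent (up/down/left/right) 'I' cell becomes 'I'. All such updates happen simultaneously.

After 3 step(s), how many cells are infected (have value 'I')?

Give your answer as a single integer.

Answer: 12

Derivation:
Step 0 (initial): 1 infected
Step 1: +2 new -> 3 infected
Step 2: +3 new -> 6 infected
Step 3: +6 new -> 12 infected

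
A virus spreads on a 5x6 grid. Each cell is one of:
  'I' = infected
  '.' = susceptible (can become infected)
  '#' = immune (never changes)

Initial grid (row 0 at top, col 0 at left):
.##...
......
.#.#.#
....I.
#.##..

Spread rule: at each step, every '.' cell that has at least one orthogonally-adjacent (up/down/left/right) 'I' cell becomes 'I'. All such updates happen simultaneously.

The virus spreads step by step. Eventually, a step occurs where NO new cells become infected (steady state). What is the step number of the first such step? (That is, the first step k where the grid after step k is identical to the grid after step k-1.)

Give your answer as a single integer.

Answer: 8

Derivation:
Step 0 (initial): 1 infected
Step 1: +4 new -> 5 infected
Step 2: +3 new -> 8 infected
Step 3: +5 new -> 13 infected
Step 4: +5 new -> 18 infected
Step 5: +2 new -> 20 infected
Step 6: +1 new -> 21 infected
Step 7: +1 new -> 22 infected
Step 8: +0 new -> 22 infected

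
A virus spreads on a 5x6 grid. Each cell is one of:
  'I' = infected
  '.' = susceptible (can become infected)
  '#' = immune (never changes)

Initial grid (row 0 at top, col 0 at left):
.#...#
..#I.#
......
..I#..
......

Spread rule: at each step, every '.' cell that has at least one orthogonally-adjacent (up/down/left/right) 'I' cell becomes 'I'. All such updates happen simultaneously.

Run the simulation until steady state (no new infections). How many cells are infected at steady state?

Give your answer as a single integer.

Answer: 25

Derivation:
Step 0 (initial): 2 infected
Step 1: +6 new -> 8 infected
Step 2: +7 new -> 15 infected
Step 3: +6 new -> 21 infected
Step 4: +3 new -> 24 infected
Step 5: +1 new -> 25 infected
Step 6: +0 new -> 25 infected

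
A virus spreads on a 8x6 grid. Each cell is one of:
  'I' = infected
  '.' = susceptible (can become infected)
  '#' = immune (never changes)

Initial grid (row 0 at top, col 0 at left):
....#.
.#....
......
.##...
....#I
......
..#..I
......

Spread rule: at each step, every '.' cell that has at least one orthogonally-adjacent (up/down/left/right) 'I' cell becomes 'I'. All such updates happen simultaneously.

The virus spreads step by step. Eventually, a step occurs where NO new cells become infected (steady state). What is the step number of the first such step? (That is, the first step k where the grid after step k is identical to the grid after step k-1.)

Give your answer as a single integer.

Answer: 10

Derivation:
Step 0 (initial): 2 infected
Step 1: +4 new -> 6 infected
Step 2: +5 new -> 11 infected
Step 3: +5 new -> 16 infected
Step 4: +6 new -> 22 infected
Step 5: +5 new -> 27 infected
Step 6: +7 new -> 34 infected
Step 7: +4 new -> 38 infected
Step 8: +3 new -> 41 infected
Step 9: +1 new -> 42 infected
Step 10: +0 new -> 42 infected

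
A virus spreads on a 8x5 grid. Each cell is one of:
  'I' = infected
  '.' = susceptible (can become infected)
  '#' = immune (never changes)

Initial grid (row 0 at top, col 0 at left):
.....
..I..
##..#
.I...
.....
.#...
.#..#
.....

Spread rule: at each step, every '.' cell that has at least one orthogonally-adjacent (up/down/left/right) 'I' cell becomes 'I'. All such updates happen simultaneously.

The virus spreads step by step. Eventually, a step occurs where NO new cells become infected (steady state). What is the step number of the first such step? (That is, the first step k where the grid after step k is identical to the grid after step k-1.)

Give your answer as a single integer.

Step 0 (initial): 2 infected
Step 1: +7 new -> 9 infected
Step 2: +8 new -> 17 infected
Step 3: +6 new -> 23 infected
Step 4: +4 new -> 27 infected
Step 5: +4 new -> 31 infected
Step 6: +2 new -> 33 infected
Step 7: +1 new -> 34 infected
Step 8: +0 new -> 34 infected

Answer: 8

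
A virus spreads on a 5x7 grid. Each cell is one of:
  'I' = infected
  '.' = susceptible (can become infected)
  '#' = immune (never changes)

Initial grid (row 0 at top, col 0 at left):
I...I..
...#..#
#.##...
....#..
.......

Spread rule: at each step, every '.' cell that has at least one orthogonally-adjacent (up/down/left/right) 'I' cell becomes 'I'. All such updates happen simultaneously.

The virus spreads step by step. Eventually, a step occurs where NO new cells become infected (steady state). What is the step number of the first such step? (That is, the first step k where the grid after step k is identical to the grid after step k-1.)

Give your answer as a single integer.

Answer: 8

Derivation:
Step 0 (initial): 2 infected
Step 1: +5 new -> 7 infected
Step 2: +5 new -> 12 infected
Step 3: +3 new -> 15 infected
Step 4: +3 new -> 18 infected
Step 5: +5 new -> 23 infected
Step 6: +5 new -> 28 infected
Step 7: +1 new -> 29 infected
Step 8: +0 new -> 29 infected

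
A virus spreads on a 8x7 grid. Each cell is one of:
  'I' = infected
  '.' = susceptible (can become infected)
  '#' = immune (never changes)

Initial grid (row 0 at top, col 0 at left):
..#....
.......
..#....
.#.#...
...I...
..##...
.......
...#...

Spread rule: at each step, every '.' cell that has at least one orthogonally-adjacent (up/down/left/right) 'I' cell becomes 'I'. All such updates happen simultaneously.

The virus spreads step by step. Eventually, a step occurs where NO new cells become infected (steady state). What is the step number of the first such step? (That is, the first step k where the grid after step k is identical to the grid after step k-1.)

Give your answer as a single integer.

Step 0 (initial): 1 infected
Step 1: +2 new -> 3 infected
Step 2: +5 new -> 8 infected
Step 3: +7 new -> 15 infected
Step 4: +11 new -> 26 infected
Step 5: +10 new -> 36 infected
Step 6: +9 new -> 45 infected
Step 7: +3 new -> 48 infected
Step 8: +1 new -> 49 infected
Step 9: +0 new -> 49 infected

Answer: 9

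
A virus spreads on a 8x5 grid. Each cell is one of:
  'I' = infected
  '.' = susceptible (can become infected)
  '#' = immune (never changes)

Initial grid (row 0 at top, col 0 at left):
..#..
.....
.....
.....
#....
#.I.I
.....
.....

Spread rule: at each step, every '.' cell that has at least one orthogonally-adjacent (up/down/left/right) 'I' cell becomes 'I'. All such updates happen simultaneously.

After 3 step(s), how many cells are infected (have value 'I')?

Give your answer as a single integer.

Step 0 (initial): 2 infected
Step 1: +6 new -> 8 infected
Step 2: +8 new -> 16 infected
Step 3: +7 new -> 23 infected

Answer: 23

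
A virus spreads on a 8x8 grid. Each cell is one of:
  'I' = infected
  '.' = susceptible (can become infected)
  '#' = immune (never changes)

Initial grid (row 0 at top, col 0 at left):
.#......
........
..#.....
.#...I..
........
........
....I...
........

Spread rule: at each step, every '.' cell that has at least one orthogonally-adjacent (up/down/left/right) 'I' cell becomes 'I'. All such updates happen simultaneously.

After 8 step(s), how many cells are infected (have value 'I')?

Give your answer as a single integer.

Step 0 (initial): 2 infected
Step 1: +8 new -> 10 infected
Step 2: +13 new -> 23 infected
Step 3: +14 new -> 37 infected
Step 4: +10 new -> 47 infected
Step 5: +6 new -> 53 infected
Step 6: +3 new -> 56 infected
Step 7: +3 new -> 59 infected
Step 8: +2 new -> 61 infected

Answer: 61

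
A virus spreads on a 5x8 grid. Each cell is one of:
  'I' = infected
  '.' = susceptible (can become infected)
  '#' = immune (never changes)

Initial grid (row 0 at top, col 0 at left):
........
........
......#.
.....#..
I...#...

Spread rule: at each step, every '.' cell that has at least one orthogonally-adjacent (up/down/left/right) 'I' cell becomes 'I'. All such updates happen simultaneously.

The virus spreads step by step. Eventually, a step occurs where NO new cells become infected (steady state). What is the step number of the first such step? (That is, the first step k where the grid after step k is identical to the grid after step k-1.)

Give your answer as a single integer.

Answer: 16

Derivation:
Step 0 (initial): 1 infected
Step 1: +2 new -> 3 infected
Step 2: +3 new -> 6 infected
Step 3: +4 new -> 10 infected
Step 4: +4 new -> 14 infected
Step 5: +4 new -> 18 infected
Step 6: +3 new -> 21 infected
Step 7: +3 new -> 24 infected
Step 8: +2 new -> 26 infected
Step 9: +2 new -> 28 infected
Step 10: +2 new -> 30 infected
Step 11: +2 new -> 32 infected
Step 12: +1 new -> 33 infected
Step 13: +2 new -> 35 infected
Step 14: +1 new -> 36 infected
Step 15: +1 new -> 37 infected
Step 16: +0 new -> 37 infected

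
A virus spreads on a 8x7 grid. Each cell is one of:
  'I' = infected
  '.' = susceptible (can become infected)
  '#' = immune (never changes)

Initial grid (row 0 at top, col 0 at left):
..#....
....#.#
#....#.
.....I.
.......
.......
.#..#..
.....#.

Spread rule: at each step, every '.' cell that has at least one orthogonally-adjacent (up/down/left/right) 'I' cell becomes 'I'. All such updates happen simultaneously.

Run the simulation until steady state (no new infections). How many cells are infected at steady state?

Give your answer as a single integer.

Answer: 48

Derivation:
Step 0 (initial): 1 infected
Step 1: +3 new -> 4 infected
Step 2: +6 new -> 10 infected
Step 3: +6 new -> 16 infected
Step 4: +6 new -> 22 infected
Step 5: +8 new -> 30 infected
Step 6: +6 new -> 36 infected
Step 7: +6 new -> 42 infected
Step 8: +5 new -> 47 infected
Step 9: +1 new -> 48 infected
Step 10: +0 new -> 48 infected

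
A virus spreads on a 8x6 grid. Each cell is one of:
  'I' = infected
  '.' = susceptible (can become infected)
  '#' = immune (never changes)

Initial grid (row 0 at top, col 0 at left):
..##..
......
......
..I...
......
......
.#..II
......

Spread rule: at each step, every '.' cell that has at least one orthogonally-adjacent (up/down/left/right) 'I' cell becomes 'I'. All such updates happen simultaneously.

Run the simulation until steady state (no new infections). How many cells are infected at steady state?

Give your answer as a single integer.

Step 0 (initial): 3 infected
Step 1: +9 new -> 12 infected
Step 2: +13 new -> 25 infected
Step 3: +8 new -> 33 infected
Step 4: +6 new -> 39 infected
Step 5: +5 new -> 44 infected
Step 6: +1 new -> 45 infected
Step 7: +0 new -> 45 infected

Answer: 45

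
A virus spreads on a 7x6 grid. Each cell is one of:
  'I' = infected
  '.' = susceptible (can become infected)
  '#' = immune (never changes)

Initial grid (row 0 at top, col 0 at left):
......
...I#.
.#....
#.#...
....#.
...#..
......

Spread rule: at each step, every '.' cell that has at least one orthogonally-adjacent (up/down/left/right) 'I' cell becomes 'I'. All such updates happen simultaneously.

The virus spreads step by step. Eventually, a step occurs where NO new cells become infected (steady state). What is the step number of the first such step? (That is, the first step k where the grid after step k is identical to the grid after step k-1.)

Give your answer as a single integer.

Step 0 (initial): 1 infected
Step 1: +3 new -> 4 infected
Step 2: +6 new -> 10 infected
Step 3: +6 new -> 16 infected
Step 4: +5 new -> 21 infected
Step 5: +3 new -> 24 infected
Step 6: +5 new -> 29 infected
Step 7: +5 new -> 34 infected
Step 8: +2 new -> 36 infected
Step 9: +0 new -> 36 infected

Answer: 9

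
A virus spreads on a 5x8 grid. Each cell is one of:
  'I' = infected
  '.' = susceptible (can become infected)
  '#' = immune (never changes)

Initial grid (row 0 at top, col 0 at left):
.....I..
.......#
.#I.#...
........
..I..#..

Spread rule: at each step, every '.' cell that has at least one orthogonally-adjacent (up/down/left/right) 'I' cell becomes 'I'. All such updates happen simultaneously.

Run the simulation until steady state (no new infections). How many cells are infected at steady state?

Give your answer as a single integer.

Step 0 (initial): 3 infected
Step 1: +8 new -> 11 infected
Step 2: +12 new -> 23 infected
Step 3: +6 new -> 29 infected
Step 4: +4 new -> 33 infected
Step 5: +2 new -> 35 infected
Step 6: +1 new -> 36 infected
Step 7: +0 new -> 36 infected

Answer: 36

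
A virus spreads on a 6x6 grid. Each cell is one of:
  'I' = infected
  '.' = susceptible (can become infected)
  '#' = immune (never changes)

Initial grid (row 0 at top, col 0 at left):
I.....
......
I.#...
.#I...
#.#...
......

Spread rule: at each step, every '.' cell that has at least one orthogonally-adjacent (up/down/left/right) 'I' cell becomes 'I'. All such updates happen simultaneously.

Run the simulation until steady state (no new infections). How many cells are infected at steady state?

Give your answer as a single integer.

Answer: 32

Derivation:
Step 0 (initial): 3 infected
Step 1: +5 new -> 8 infected
Step 2: +5 new -> 13 infected
Step 3: +7 new -> 20 infected
Step 4: +6 new -> 26 infected
Step 5: +4 new -> 30 infected
Step 6: +2 new -> 32 infected
Step 7: +0 new -> 32 infected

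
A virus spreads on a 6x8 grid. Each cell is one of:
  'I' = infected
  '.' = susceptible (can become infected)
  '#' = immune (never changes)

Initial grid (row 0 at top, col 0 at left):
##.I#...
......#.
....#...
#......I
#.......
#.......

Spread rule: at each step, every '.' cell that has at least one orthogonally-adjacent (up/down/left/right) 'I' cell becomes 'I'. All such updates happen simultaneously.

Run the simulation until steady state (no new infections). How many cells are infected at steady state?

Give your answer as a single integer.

Answer: 40

Derivation:
Step 0 (initial): 2 infected
Step 1: +5 new -> 7 infected
Step 2: +8 new -> 15 infected
Step 3: +9 new -> 24 infected
Step 4: +8 new -> 32 infected
Step 5: +5 new -> 37 infected
Step 6: +2 new -> 39 infected
Step 7: +1 new -> 40 infected
Step 8: +0 new -> 40 infected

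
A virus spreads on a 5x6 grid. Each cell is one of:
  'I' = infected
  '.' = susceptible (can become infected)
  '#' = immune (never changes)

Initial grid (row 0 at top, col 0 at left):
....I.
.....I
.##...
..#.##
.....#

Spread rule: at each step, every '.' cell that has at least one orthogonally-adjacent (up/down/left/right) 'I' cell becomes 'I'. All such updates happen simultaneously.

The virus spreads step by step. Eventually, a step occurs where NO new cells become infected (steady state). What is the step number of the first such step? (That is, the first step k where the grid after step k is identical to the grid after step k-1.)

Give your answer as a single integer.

Step 0 (initial): 2 infected
Step 1: +4 new -> 6 infected
Step 2: +3 new -> 9 infected
Step 3: +3 new -> 12 infected
Step 4: +3 new -> 15 infected
Step 5: +2 new -> 17 infected
Step 6: +3 new -> 20 infected
Step 7: +2 new -> 22 infected
Step 8: +2 new -> 24 infected
Step 9: +0 new -> 24 infected

Answer: 9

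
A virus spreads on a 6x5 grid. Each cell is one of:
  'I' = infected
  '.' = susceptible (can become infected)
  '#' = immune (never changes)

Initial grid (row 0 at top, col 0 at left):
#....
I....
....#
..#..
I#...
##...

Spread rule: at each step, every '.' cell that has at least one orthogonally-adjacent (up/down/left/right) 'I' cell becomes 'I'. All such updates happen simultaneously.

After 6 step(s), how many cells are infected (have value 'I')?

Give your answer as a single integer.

Step 0 (initial): 2 infected
Step 1: +3 new -> 5 infected
Step 2: +4 new -> 9 infected
Step 3: +3 new -> 12 infected
Step 4: +3 new -> 15 infected
Step 5: +2 new -> 17 infected
Step 6: +2 new -> 19 infected

Answer: 19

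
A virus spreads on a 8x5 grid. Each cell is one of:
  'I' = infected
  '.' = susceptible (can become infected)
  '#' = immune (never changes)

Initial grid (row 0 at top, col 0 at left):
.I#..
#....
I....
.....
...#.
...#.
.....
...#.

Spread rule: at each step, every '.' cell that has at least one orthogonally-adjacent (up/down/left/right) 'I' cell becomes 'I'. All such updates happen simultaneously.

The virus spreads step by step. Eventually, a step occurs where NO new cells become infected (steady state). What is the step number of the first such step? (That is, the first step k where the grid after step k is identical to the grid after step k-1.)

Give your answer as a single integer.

Step 0 (initial): 2 infected
Step 1: +4 new -> 6 infected
Step 2: +4 new -> 10 infected
Step 3: +5 new -> 15 infected
Step 4: +7 new -> 22 infected
Step 5: +5 new -> 27 infected
Step 6: +3 new -> 30 infected
Step 7: +3 new -> 33 infected
Step 8: +1 new -> 34 infected
Step 9: +1 new -> 35 infected
Step 10: +0 new -> 35 infected

Answer: 10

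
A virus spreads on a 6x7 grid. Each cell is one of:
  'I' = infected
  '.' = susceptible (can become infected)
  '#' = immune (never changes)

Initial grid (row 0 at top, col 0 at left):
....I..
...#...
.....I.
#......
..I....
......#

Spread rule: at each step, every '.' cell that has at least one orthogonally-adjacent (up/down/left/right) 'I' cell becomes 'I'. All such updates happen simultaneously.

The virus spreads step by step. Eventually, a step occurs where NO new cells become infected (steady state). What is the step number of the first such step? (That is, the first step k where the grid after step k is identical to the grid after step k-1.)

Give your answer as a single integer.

Answer: 6

Derivation:
Step 0 (initial): 3 infected
Step 1: +11 new -> 14 infected
Step 2: +14 new -> 28 infected
Step 3: +7 new -> 35 infected
Step 4: +3 new -> 38 infected
Step 5: +1 new -> 39 infected
Step 6: +0 new -> 39 infected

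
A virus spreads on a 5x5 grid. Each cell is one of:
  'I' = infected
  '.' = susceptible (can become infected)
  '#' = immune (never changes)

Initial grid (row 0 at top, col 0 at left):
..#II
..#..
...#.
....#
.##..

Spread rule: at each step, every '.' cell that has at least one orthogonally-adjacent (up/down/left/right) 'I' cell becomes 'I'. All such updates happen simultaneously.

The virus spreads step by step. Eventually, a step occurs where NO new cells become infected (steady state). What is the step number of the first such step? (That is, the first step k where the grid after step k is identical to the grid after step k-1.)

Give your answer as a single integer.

Answer: 3

Derivation:
Step 0 (initial): 2 infected
Step 1: +2 new -> 4 infected
Step 2: +1 new -> 5 infected
Step 3: +0 new -> 5 infected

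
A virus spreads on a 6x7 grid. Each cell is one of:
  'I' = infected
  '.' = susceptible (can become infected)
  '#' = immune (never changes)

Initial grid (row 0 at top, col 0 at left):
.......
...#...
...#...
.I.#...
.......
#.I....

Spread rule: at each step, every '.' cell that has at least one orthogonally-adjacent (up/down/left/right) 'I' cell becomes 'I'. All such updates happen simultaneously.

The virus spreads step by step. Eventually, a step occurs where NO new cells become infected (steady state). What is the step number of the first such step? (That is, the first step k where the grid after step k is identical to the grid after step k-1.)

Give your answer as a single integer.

Step 0 (initial): 2 infected
Step 1: +7 new -> 9 infected
Step 2: +6 new -> 15 infected
Step 3: +5 new -> 20 infected
Step 4: +5 new -> 25 infected
Step 5: +4 new -> 29 infected
Step 6: +4 new -> 33 infected
Step 7: +3 new -> 36 infected
Step 8: +2 new -> 38 infected
Step 9: +0 new -> 38 infected

Answer: 9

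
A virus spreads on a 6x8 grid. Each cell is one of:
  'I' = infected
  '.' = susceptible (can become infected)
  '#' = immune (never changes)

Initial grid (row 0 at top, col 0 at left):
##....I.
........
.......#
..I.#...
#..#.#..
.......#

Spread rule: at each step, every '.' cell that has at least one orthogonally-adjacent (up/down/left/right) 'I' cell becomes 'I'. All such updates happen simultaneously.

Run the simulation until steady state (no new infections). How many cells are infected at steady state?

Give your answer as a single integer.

Answer: 40

Derivation:
Step 0 (initial): 2 infected
Step 1: +7 new -> 9 infected
Step 2: +10 new -> 19 infected
Step 3: +11 new -> 30 infected
Step 4: +6 new -> 36 infected
Step 5: +4 new -> 40 infected
Step 6: +0 new -> 40 infected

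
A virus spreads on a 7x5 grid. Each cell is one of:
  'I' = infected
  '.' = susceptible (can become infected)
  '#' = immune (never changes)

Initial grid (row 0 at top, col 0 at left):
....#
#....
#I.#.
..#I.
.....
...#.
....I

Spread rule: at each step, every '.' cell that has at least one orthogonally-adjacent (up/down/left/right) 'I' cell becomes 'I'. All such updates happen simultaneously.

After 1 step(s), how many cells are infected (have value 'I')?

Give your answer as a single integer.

Answer: 10

Derivation:
Step 0 (initial): 3 infected
Step 1: +7 new -> 10 infected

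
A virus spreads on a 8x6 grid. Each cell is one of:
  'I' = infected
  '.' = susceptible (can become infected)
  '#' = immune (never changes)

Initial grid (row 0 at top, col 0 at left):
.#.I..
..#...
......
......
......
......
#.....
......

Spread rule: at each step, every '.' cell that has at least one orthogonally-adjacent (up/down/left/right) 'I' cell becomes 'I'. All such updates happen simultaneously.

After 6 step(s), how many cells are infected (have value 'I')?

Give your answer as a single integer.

Step 0 (initial): 1 infected
Step 1: +3 new -> 4 infected
Step 2: +3 new -> 7 infected
Step 3: +4 new -> 11 infected
Step 4: +5 new -> 16 infected
Step 5: +7 new -> 23 infected
Step 6: +7 new -> 30 infected

Answer: 30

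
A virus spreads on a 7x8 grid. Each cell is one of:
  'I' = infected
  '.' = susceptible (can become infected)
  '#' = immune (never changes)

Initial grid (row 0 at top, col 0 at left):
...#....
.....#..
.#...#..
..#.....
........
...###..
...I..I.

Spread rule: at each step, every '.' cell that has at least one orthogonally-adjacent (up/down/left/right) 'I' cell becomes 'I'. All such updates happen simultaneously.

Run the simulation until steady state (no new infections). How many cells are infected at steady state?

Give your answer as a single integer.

Answer: 48

Derivation:
Step 0 (initial): 2 infected
Step 1: +5 new -> 7 infected
Step 2: +4 new -> 11 infected
Step 3: +6 new -> 17 infected
Step 4: +7 new -> 24 infected
Step 5: +6 new -> 30 infected
Step 6: +5 new -> 35 infected
Step 7: +6 new -> 41 infected
Step 8: +3 new -> 44 infected
Step 9: +3 new -> 47 infected
Step 10: +1 new -> 48 infected
Step 11: +0 new -> 48 infected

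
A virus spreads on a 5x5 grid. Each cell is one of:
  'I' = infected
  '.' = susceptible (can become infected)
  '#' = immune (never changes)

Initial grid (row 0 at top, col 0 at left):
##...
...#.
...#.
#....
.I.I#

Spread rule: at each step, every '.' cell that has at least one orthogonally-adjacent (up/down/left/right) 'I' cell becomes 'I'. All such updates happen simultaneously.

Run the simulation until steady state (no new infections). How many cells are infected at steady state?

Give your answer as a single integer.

Answer: 19

Derivation:
Step 0 (initial): 2 infected
Step 1: +4 new -> 6 infected
Step 2: +3 new -> 9 infected
Step 3: +4 new -> 13 infected
Step 4: +3 new -> 16 infected
Step 5: +2 new -> 18 infected
Step 6: +1 new -> 19 infected
Step 7: +0 new -> 19 infected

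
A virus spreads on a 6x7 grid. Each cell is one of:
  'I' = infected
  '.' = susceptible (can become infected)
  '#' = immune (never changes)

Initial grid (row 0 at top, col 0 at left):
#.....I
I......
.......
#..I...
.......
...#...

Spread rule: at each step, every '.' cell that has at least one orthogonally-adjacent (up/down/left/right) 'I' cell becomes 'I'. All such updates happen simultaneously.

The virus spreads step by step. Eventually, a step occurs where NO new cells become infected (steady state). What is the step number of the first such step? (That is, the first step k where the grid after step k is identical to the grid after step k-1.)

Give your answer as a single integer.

Step 0 (initial): 3 infected
Step 1: +8 new -> 11 infected
Step 2: +13 new -> 24 infected
Step 3: +9 new -> 33 infected
Step 4: +4 new -> 37 infected
Step 5: +2 new -> 39 infected
Step 6: +0 new -> 39 infected

Answer: 6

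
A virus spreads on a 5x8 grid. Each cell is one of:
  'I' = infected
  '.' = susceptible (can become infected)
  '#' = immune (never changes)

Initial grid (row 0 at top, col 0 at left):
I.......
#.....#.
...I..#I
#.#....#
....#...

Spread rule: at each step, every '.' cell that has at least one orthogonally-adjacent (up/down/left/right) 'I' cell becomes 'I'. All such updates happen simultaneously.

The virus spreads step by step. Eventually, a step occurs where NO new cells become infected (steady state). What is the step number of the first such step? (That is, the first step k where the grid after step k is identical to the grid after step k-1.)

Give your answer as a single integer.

Step 0 (initial): 3 infected
Step 1: +6 new -> 9 infected
Step 2: +10 new -> 19 infected
Step 3: +7 new -> 26 infected
Step 4: +4 new -> 30 infected
Step 5: +2 new -> 32 infected
Step 6: +1 new -> 33 infected
Step 7: +0 new -> 33 infected

Answer: 7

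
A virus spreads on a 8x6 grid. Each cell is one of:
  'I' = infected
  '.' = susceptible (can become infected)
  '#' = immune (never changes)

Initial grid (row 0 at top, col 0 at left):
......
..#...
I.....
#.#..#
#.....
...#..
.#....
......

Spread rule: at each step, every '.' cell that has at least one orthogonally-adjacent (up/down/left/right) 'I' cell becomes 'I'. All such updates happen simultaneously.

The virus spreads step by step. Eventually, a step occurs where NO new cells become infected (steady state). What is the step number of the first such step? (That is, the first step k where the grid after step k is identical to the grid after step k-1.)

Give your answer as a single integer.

Step 0 (initial): 1 infected
Step 1: +2 new -> 3 infected
Step 2: +4 new -> 7 infected
Step 3: +3 new -> 10 infected
Step 4: +6 new -> 16 infected
Step 5: +7 new -> 23 infected
Step 6: +5 new -> 28 infected
Step 7: +6 new -> 34 infected
Step 8: +4 new -> 38 infected
Step 9: +2 new -> 40 infected
Step 10: +1 new -> 41 infected
Step 11: +0 new -> 41 infected

Answer: 11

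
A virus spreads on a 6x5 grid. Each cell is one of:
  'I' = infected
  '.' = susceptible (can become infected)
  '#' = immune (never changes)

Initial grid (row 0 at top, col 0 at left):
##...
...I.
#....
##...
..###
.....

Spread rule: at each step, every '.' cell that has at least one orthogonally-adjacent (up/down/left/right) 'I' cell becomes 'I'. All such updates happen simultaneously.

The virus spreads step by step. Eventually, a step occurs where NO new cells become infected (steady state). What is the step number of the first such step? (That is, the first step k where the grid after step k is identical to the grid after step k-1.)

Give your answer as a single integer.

Answer: 4

Derivation:
Step 0 (initial): 1 infected
Step 1: +4 new -> 5 infected
Step 2: +6 new -> 11 infected
Step 3: +4 new -> 15 infected
Step 4: +0 new -> 15 infected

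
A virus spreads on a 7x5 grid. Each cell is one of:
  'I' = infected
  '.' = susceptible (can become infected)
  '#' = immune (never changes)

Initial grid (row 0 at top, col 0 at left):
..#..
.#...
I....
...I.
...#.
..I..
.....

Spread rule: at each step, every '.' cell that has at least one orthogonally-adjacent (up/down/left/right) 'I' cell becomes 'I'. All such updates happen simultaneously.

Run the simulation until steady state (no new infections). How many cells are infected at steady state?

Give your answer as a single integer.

Answer: 32

Derivation:
Step 0 (initial): 3 infected
Step 1: +10 new -> 13 infected
Step 2: +12 new -> 25 infected
Step 3: +6 new -> 31 infected
Step 4: +1 new -> 32 infected
Step 5: +0 new -> 32 infected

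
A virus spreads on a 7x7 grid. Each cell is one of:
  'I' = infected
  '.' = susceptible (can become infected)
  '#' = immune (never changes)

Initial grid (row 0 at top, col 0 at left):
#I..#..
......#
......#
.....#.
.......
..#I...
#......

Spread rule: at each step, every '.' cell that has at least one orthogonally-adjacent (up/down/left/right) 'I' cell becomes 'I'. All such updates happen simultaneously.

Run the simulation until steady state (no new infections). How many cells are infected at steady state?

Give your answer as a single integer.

Step 0 (initial): 2 infected
Step 1: +5 new -> 7 infected
Step 2: +10 new -> 17 infected
Step 3: +12 new -> 29 infected
Step 4: +7 new -> 36 infected
Step 5: +4 new -> 40 infected
Step 6: +1 new -> 41 infected
Step 7: +1 new -> 42 infected
Step 8: +0 new -> 42 infected

Answer: 42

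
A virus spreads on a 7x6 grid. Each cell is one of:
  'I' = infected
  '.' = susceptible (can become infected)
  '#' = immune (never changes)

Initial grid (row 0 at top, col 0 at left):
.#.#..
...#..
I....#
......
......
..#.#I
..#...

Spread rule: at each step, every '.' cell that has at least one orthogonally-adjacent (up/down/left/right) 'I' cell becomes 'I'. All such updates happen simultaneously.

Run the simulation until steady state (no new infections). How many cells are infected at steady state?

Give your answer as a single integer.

Step 0 (initial): 2 infected
Step 1: +5 new -> 7 infected
Step 2: +8 new -> 15 infected
Step 3: +8 new -> 23 infected
Step 4: +7 new -> 30 infected
Step 5: +2 new -> 32 infected
Step 6: +2 new -> 34 infected
Step 7: +1 new -> 35 infected
Step 8: +0 new -> 35 infected

Answer: 35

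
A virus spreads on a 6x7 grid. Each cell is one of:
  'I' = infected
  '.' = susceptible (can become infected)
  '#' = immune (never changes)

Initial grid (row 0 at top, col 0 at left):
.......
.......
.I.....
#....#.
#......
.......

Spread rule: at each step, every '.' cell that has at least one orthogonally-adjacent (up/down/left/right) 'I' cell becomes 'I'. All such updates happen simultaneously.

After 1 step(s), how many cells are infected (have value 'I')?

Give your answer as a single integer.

Step 0 (initial): 1 infected
Step 1: +4 new -> 5 infected

Answer: 5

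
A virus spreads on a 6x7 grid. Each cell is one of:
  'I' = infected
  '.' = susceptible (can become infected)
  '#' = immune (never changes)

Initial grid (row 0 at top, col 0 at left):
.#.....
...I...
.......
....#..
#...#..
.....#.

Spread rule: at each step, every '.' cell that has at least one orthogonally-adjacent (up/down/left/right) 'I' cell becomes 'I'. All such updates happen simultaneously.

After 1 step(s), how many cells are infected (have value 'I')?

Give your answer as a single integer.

Step 0 (initial): 1 infected
Step 1: +4 new -> 5 infected

Answer: 5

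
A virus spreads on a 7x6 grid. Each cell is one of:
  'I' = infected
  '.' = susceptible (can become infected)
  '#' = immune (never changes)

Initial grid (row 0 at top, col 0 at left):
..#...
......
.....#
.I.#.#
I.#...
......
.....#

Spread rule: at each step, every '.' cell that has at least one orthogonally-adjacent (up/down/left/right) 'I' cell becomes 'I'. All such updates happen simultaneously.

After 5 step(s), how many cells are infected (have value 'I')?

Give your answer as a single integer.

Step 0 (initial): 2 infected
Step 1: +5 new -> 7 infected
Step 2: +5 new -> 12 infected
Step 3: +6 new -> 18 infected
Step 4: +5 new -> 23 infected
Step 5: +6 new -> 29 infected

Answer: 29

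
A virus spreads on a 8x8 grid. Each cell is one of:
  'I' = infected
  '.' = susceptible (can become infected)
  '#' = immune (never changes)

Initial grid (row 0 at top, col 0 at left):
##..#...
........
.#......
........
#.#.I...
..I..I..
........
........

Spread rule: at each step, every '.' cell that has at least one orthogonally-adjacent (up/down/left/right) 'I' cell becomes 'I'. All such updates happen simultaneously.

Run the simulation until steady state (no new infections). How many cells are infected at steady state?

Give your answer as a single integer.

Step 0 (initial): 3 infected
Step 1: +9 new -> 12 infected
Step 2: +13 new -> 25 infected
Step 3: +13 new -> 38 infected
Step 4: +8 new -> 46 infected
Step 5: +6 new -> 52 infected
Step 6: +5 new -> 57 infected
Step 7: +1 new -> 58 infected
Step 8: +0 new -> 58 infected

Answer: 58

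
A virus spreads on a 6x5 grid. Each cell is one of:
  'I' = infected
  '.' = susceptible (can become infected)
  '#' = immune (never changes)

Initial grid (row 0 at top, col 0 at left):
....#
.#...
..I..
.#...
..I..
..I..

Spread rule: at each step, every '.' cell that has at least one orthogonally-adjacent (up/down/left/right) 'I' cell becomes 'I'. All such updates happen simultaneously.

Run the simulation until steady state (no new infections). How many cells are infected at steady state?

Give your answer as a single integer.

Step 0 (initial): 3 infected
Step 1: +8 new -> 11 infected
Step 2: +9 new -> 20 infected
Step 3: +6 new -> 26 infected
Step 4: +1 new -> 27 infected
Step 5: +0 new -> 27 infected

Answer: 27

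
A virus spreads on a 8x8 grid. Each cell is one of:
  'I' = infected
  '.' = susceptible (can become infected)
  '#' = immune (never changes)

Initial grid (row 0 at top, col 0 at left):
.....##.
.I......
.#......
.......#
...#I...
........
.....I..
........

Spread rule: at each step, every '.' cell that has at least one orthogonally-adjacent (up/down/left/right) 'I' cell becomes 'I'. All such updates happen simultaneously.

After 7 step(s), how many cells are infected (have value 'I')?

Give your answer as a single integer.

Answer: 59

Derivation:
Step 0 (initial): 3 infected
Step 1: +10 new -> 13 infected
Step 2: +15 new -> 28 infected
Step 3: +13 new -> 41 infected
Step 4: +9 new -> 50 infected
Step 5: +6 new -> 56 infected
Step 6: +2 new -> 58 infected
Step 7: +1 new -> 59 infected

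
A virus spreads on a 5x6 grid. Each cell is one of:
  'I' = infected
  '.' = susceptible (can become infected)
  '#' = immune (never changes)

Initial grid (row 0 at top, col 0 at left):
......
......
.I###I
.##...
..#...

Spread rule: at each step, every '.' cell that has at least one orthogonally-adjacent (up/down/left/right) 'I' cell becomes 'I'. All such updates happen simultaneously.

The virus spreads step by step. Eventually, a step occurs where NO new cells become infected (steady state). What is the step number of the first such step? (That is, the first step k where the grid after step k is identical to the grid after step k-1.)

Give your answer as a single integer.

Answer: 5

Derivation:
Step 0 (initial): 2 infected
Step 1: +4 new -> 6 infected
Step 2: +8 new -> 14 infected
Step 3: +7 new -> 21 infected
Step 4: +3 new -> 24 infected
Step 5: +0 new -> 24 infected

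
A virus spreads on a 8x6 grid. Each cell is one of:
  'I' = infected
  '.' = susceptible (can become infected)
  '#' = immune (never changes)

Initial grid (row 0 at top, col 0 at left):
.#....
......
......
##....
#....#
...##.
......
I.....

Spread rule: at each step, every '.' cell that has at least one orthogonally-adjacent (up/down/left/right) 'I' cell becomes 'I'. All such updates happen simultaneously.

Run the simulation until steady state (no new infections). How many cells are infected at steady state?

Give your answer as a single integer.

Step 0 (initial): 1 infected
Step 1: +2 new -> 3 infected
Step 2: +3 new -> 6 infected
Step 3: +3 new -> 9 infected
Step 4: +4 new -> 13 infected
Step 5: +3 new -> 16 infected
Step 6: +3 new -> 19 infected
Step 7: +4 new -> 23 infected
Step 8: +4 new -> 27 infected
Step 9: +6 new -> 33 infected
Step 10: +4 new -> 37 infected
Step 11: +3 new -> 40 infected
Step 12: +1 new -> 41 infected
Step 13: +0 new -> 41 infected

Answer: 41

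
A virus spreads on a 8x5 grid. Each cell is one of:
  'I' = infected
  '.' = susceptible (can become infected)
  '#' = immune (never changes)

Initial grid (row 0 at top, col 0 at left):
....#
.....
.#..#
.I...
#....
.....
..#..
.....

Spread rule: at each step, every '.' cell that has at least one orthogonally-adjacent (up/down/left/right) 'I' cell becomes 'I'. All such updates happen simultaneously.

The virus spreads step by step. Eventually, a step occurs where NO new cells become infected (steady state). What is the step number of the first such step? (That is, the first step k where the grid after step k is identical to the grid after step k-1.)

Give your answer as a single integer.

Answer: 8

Derivation:
Step 0 (initial): 1 infected
Step 1: +3 new -> 4 infected
Step 2: +5 new -> 9 infected
Step 3: +8 new -> 17 infected
Step 4: +8 new -> 25 infected
Step 5: +7 new -> 32 infected
Step 6: +2 new -> 34 infected
Step 7: +1 new -> 35 infected
Step 8: +0 new -> 35 infected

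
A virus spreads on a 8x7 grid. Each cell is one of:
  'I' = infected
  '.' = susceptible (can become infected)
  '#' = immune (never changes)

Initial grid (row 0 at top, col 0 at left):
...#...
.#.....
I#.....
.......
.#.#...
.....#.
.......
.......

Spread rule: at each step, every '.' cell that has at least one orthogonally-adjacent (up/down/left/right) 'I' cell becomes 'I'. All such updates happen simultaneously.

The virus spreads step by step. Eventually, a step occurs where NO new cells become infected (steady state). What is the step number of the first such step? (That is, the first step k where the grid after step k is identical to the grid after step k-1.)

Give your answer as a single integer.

Answer: 12

Derivation:
Step 0 (initial): 1 infected
Step 1: +2 new -> 3 infected
Step 2: +3 new -> 6 infected
Step 3: +3 new -> 9 infected
Step 4: +6 new -> 15 infected
Step 5: +6 new -> 21 infected
Step 6: +7 new -> 28 infected
Step 7: +7 new -> 35 infected
Step 8: +6 new -> 41 infected
Step 9: +5 new -> 46 infected
Step 10: +3 new -> 49 infected
Step 11: +1 new -> 50 infected
Step 12: +0 new -> 50 infected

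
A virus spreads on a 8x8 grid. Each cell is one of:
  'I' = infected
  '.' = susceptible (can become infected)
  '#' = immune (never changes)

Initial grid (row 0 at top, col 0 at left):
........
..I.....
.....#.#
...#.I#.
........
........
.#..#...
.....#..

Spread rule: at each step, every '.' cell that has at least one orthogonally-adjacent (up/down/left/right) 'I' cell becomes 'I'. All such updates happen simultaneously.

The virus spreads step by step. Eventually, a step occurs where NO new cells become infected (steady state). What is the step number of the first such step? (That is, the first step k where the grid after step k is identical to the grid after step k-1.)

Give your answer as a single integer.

Step 0 (initial): 2 infected
Step 1: +6 new -> 8 infected
Step 2: +11 new -> 19 infected
Step 3: +11 new -> 30 infected
Step 4: +9 new -> 39 infected
Step 5: +9 new -> 48 infected
Step 6: +5 new -> 53 infected
Step 7: +3 new -> 56 infected
Step 8: +1 new -> 57 infected
Step 9: +0 new -> 57 infected

Answer: 9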